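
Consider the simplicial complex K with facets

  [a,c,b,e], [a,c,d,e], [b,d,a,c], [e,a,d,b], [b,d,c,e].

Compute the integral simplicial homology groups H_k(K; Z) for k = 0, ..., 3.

Take the total order a < b < c < d < e on the vertex set. Then K (dimension 3) consists of the simplices:

  0-simplices (5): a, b, c, d, e
  1-simplices (10): ab, ac, ad, ae, bc, bd, be, cd, ce, de
  2-simplices (10): abc, abd, abe, acd, ace, ade, bcd, bce, bde, cde
  3-simplices (5): abcd, abce, abde, acde, bcde

Hence C_0 ≅ Z^5, C_1 ≅ Z^10, C_2 ≅ Z^10, C_3 ≅ Z^5.

The boundary map ∂_1: C_1 → C_0 is given by ∂[p,q] = [q] − [p]. For instance
  ∂ae = e − a.
This gives a 5×10 integer matrix of rank 4; reducing to Smith normal form yields diagonal entries (1,1,1,1).

The boundary map ∂_2: C_2 → C_1 acts by ∂[p,q,r] = [q,r] − [p,r] + [p,q]. For instance
  ∂ace = ce − ae + ac,
  ∂bcd = cd − bd + bc.
This gives a 10×10 integer matrix of rank 6; reducing to Smith normal form yields diagonal entries (1,1,1,1,1,1).

Boundary ∂_3: C_3 → C_2 sends each 3-simplex σ to the alternating sum Σ_i (−1)^i (σ with its i-th vertex removed). For instance
  ∂bcde = cde − bde + bce − bcd,
  ∂acde = cde − ade + ace − acd.
The resulting 10×5 matrix has rank 4, and its Smith normal form has invariant factors (1,1,1,1).

From H_k ≅ ker(∂_k) / im(∂_{k+1}) we obtain:

  H_0: rank C_0 − rank ∂_1 = 5 − 4 = 1, and the invariant factors of ∂_1 are all 1, so H_0 ≅ Z.
  H_1: rank ker ∂_1 − rank ∂_2 = (10 − 4) − 6 = 0, and the invariant factors of ∂_2 are all 1, so H_1 ≅ 0.
  H_2: rank ker ∂_2 − rank ∂_3 = (10 − 6) − 4 = 0, and the invariant factors of ∂_3 are all 1, so H_2 ≅ 0.
  H_3: rank ker ∂_3 − rank ∂_4 = (5 − 4) − 0 = 1, and there is no ∂_4, so H_3 ≅ Z.

As a check, the Euler characteristic is 5 − 10 + 10 − 5 = 0, which agrees with 1 − 0 + 0 − 1 = 0.

H_0 ≅ Z,  H_1 = 0,  H_2 = 0,  H_3 ≅ Z.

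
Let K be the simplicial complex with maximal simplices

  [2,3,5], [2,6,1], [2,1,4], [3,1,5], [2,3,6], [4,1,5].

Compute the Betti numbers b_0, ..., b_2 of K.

b_0 = 1, b_1 = 1, b_2 = 0.

Order the vertices as 1 < 2 < 3 < 4 < 5 < 6. Listing each simplex with vertices in this order, K has dimension 2 with simplices:

  0-simplices (6): [1], [2], [3], [4], [5], [6]
  1-simplices (12): [1,2], [1,3], [1,4], [1,5], [1,6], [2,3], [2,4], [2,5], [2,6], [3,5], [3,6], [4,5]
  2-simplices (6): [1,2,4], [1,2,6], [1,3,5], [1,4,5], [2,3,5], [2,3,6]

Hence C_0 ≅ Z^6, C_1 ≅ Z^12, C_2 ≅ Z^6.

∂_1: C_1 → C_0 sends each edge [p,q] (with p < q) to q − p. For instance
  ∂[1,6] = [6] − [1].
The 6×12 boundary matrix has rank 5 and Smith normal form diag(1,1,1,1,1).

Boundary ∂_2: C_2 → C_1 sends each 2-simplex [p,q,r] to [q,r] − [p,r] + [p,q]. For instance
  ∂[2,3,6] = [3,6] − [2,6] + [2,3],
  ∂[1,2,4] = [2,4] − [1,4] + [1,2].
This gives a 12×6 integer matrix of rank 6; reducing to Smith normal form yields diagonal entries (1,1,1,1,1,1).

From H_k ≅ ker(∂_k) / im(∂_{k+1}) we obtain:

  H_0: rank C_0 − rank ∂_1 = 6 − 5 = 1, and the invariant factors of ∂_1 are all 1, so H_0 ≅ Z.
  H_1: rank ker ∂_1 − rank ∂_2 = (12 − 5) − 6 = 1, and the invariant factors of ∂_2 are all 1, so H_1 ≅ Z.
  H_2: rank ker ∂_2 − rank ∂_3 = (6 − 6) − 0 = 0, and there is no ∂_3, so H_2 ≅ 0.

(K is a triangulation of the cylinder S^1 x I.)

Hence the Betti numbers are b_0 = 1, b_1 = 1, b_2 = 0.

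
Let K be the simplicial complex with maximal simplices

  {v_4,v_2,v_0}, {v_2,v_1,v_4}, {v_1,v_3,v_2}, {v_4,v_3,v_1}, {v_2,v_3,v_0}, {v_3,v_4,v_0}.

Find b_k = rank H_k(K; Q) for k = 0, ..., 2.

b_0 = 1, b_1 = 0, b_2 = 1.

Order the vertices as v_0 < v_1 < v_2 < v_3 < v_4. Listing each simplex with vertices in this order, K has dimension 2 with simplices:

  0-simplices (5): [v_0], [v_1], [v_2], [v_3], [v_4]
  1-simplices (9): [v_0,v_2], [v_0,v_3], [v_0,v_4], [v_1,v_2], [v_1,v_3], [v_1,v_4], [v_2,v_3], [v_2,v_4], [v_3,v_4]
  2-simplices (6): [v_0,v_2,v_3], [v_0,v_2,v_4], [v_0,v_3,v_4], [v_1,v_2,v_3], [v_1,v_2,v_4], [v_1,v_3,v_4]

Hence C_0 ≅ Z^5, C_1 ≅ Z^9, C_2 ≅ Z^6.

∂_1: C_1 → C_0 maps an edge to its endpoints' difference, ∂[p,q] = q − p.
As a 5×9 matrix over Z this has rank 4, with invariant factors (1,1,1,1).

∂_2: C_2 → C_1 acts by ∂[p,q,r] = [q,r] − [p,r] + [p,q]. For instance
  ∂[v_0,v_2,v_4] = [v_2,v_4] − [v_0,v_4] + [v_0,v_2],
  ∂[v_1,v_2,v_3] = [v_2,v_3] − [v_1,v_3] + [v_1,v_2].
The 9×6 boundary matrix has rank 5 and Smith normal form diag(1,1,1,1,1).

Now H_k = ker ∂_k / im ∂_{k+1}, so:

  H_0: rank C_0 − rank ∂_1 = 5 − 4 = 1, and the invariant factors of ∂_1 are all 1, so H_0 = Z.
  H_1: rank ker ∂_1 − rank ∂_2 = (9 − 4) − 5 = 0, and the invariant factors of ∂_2 are all 1, so H_1 = 0.
  H_2: rank ker ∂_2 − rank ∂_3 = (6 − 5) − 0 = 1, and there is no ∂_3, so H_2 = Z.

Hence the Betti numbers are b_0 = 1, b_1 = 0, b_2 = 1.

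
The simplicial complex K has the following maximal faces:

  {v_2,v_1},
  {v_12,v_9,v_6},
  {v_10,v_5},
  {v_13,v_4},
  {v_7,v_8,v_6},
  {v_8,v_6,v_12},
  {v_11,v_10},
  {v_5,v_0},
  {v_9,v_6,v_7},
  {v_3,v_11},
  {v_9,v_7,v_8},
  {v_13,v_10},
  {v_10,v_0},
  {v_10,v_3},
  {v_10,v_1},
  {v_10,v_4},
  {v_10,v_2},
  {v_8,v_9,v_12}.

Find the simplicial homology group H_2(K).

H_2 ≅ Z.

We work with the vertex ordering v_0 < v_1 < v_2 < v_3 < v_4 < v_5 < v_6 < v_7 < v_8 < v_9 < v_10 < v_11 < v_12 < v_13. The simplices of K, each written with vertices in increasing order, are:

  0-simplices (14): [v_0], [v_1], [v_2], [v_3], [v_4], [v_5], [v_6], [v_7], [v_8], [v_9], [v_10], [v_11], [v_12], [v_13]
  1-simplices (21): (21 of them)
  2-simplices (6): [v_6,v_7,v_8], [v_6,v_7,v_9], [v_6,v_8,v_12], [v_6,v_9,v_12], [v_7,v_8,v_9], [v_8,v_9,v_12]

so the chain groups are C_0 ≅ Z^14, C_1 ≅ Z^21, C_2 ≅ Z^6.

The boundary map ∂_1: C_1 → C_0 maps an edge to its endpoints' difference, ∂[p,q] = q − p. For instance
  ∂[v_8,v_9] = [v_9] − [v_8].
The 14×21 boundary matrix has rank 12 and Smith normal form diag(1,1,1,1,1,1,1,1,1,1,1,1).

∂_2: C_2 → C_1 acts by ∂[p,q,r] = [q,r] − [p,r] + [p,q]. For instance
  ∂[v_6,v_7,v_9] = [v_7,v_9] − [v_6,v_9] + [v_6,v_7],
  ∂[v_7,v_8,v_9] = [v_8,v_9] − [v_7,v_9] + [v_7,v_8].
As a 21×6 matrix over Z this has rank 5, with invariant factors (1,1,1,1,1).

Now H_k = ker ∂_k / im ∂_{k+1}, so:

  H_2: rank ker ∂_2 − rank ∂_3 = (6 − 5) − 0 = 1, and there is no ∂_3, so H_2 = Z.

(K is a triangulation of the disjoint union of the 2-sphere S^2 and a wedge of 4 circles.)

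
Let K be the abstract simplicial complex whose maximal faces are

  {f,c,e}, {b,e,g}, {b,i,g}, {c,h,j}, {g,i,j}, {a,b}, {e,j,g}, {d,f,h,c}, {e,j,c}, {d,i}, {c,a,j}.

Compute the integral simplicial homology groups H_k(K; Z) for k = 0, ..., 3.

Order the vertices as a < b < c < d < e < f < g < h < i < j. Listing each simplex with vertices in this order, K has dimension 3 with simplices:

  0-simplices (10): a, b, c, d, e, f, g, h, i, j
  1-simplices (22): ab, ac, aj, be, bg, bi, cd, ce, cf, ch, cj, df, dh, di, ef, eg, ej, fh, gi, gj, hj, ij
  2-simplices (12): acj, beg, bgi, cdf, cdh, cef, cej, cfh, chj, dfh, egj, gij
  3-simplices (1): cdfh

giving chain groups C_0 ≅ Z^10, C_1 ≅ Z^22, C_2 ≅ Z^12, C_3 ≅ Z^1.

The boundary map ∂_1: C_1 → C_0 maps an edge to its endpoints' difference, ∂[p,q] = q − p. For instance
  ∂fh = h − f.
The 10×22 boundary matrix has rank 9 and Smith normal form diag(1,1,1,1,1,1,1,1,1).

Boundary ∂_2: C_2 → C_1 acts by ∂[p,q,r] = [q,r] − [p,r] + [p,q]. For instance
  ∂cdf = df − cf + cd,
  ∂beg = eg − bg + be.
As a 22×12 matrix over Z this has rank 11, with invariant factors (1,1,1,1,1,1,1,1,1,1,1).

The boundary map ∂_3: C_3 → C_2 sends each 3-simplex σ to the alternating sum Σ_i (−1)^i (σ with its i-th vertex removed). For instance
  ∂cdfh = dfh − cfh + cdh − cdf.
This gives a 12×1 integer matrix of rank 1; reducing to Smith normal form yields diagonal entries (1).

Computing H_k = (kernel of ∂_k) / (image of ∂_{k+1}):

  H_0: rank C_0 − rank ∂_1 = 10 − 9 = 1, and the invariant factors of ∂_1 are all 1, so H_0 ≅ Z.
  H_1: rank ker ∂_1 − rank ∂_2 = (22 − 9) − 11 = 2, and the invariant factors of ∂_2 are all 1, so H_1 ≅ Z^2.
  H_2: rank ker ∂_2 − rank ∂_3 = (12 − 11) − 1 = 0, and the invariant factors of ∂_3 are all 1, so H_2 ≅ 0.
  H_3: rank ker ∂_3 − rank ∂_4 = (1 − 1) − 0 = 0, and there is no ∂_4, so H_3 ≅ 0.

H_0 ≅ Z,  H_1 ≅ Z^2,  H_2 = 0,  H_3 = 0.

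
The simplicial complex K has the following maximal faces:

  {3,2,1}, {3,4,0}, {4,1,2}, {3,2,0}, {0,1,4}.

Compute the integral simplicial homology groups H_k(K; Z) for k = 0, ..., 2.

K has 5 vertices, 10 edges, 5 triangles.
rank ∂_0 = 0, rank ∂_1 = 4 ⇒ b_0 = 5 − 0 − 4 = 1; all invariant factors of ∂_1 are 1 so no torsion. So H_0 ≅ Z.
rank ∂_1 = 4, rank ∂_2 = 5 ⇒ b_1 = 10 − 4 − 5 = 1; all invariant factors of ∂_2 are 1 so no torsion. So H_1 ≅ Z.
rank ∂_2 = 5, rank ∂_3 = 0 ⇒ b_2 = 5 − 5 − 0 = 0. So H_2 ≅ 0.

H_0 ≅ Z,  H_1 ≅ Z,  H_2 = 0.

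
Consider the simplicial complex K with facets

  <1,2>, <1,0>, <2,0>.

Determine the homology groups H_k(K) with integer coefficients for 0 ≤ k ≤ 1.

Fix the vertex order 0 < 1 < 2 and write every simplex with vertices in increasing order. Then dim K = 1 and the simplices of K are:

  0-simplices (3): [0], [1], [2]
  1-simplices (3): [0,1], [0,2], [1,2]

giving chain groups C_0 ≅ Z^3, C_1 ≅ Z^3.

Boundary ∂_1: C_1 → C_0 sends each edge [p,q] (with p < q) to q − p. For instance
  ∂[0,1] = [1] − [0].
The 3×3 boundary matrix has rank 2 and Smith normal form diag(1,1).

From H_k ≅ ker(∂_k) / im(∂_{k+1}) we obtain:

  H_0: rank C_0 − rank ∂_1 = 3 − 2 = 1, and the invariant factors of ∂_1 are all 1, so H_0 = Z.
  H_1: rank ker ∂_1 − rank ∂_2 = (3 − 2) − 0 = 1, and there is no ∂_2, so H_1 = Z.

H_0 = Z,  H_1 = Z.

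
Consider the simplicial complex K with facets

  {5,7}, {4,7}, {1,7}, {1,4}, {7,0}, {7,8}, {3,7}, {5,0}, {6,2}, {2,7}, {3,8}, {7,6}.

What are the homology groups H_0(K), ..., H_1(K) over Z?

H_0 ≅ Z,  H_1 ≅ Z^4.

Order the vertices as 0 < 1 < 2 < 3 < 4 < 5 < 6 < 7 < 8. Listing each simplex with vertices in this order, K has dimension 1 with simplices:

  0-simplices (9): [0], [1], [2], [3], [4], [5], [6], [7], [8]
  1-simplices (12): [0,5], [0,7], [1,4], [1,7], [2,6], [2,7], [3,7], [3,8], [4,7], [5,7], [6,7], [7,8]

so the chain groups are C_0 ≅ Z^9, C_1 ≅ Z^12.

∂_1: C_1 → C_0 maps an edge to its endpoints' difference, ∂[p,q] = q − p.
The resulting 9×12 matrix has rank 8, and its Smith normal form has invariant factors (1,1,1,1,1,1,1,1).

Reading off H_k = ker ∂_k / im ∂_{k+1}:

  H_0: rank C_0 − rank ∂_1 = 9 − 8 = 1, and the invariant factors of ∂_1 are all 1, so H_0 ≅ Z.
  H_1: rank ker ∂_1 − rank ∂_2 = (12 − 8) − 0 = 4, and there is no ∂_2, so H_1 ≅ Z^4.

(K is a triangulation of a wedge of 4 circles.)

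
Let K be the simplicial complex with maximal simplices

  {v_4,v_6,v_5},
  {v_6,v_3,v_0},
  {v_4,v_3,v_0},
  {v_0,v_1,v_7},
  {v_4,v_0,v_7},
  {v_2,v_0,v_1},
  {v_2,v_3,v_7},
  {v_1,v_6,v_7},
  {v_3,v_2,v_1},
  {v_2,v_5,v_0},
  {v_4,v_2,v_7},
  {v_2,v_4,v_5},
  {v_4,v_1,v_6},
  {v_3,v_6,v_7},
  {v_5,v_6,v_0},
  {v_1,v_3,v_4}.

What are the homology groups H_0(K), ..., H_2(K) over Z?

H_0 ≅ Z,  H_1 ≅ Z^2,  H_2 ≅ Z.

We work with the vertex ordering v_0 < v_1 < v_2 < v_3 < v_4 < v_5 < v_6 < v_7. The simplices of K, each written with vertices in increasing order, are:

  0-simplices (8): [v_0], [v_1], [v_2], [v_3], [v_4], [v_5], [v_6], [v_7]
  1-simplices (24): (24 of them)
  2-simplices (16): (16 of them)

so the chain groups are C_0 ≅ Z^8, C_1 ≅ Z^24, C_2 ≅ Z^16.

∂_1: C_1 → C_0 sends each edge [p,q] (with p < q) to q − p. For instance
  ∂[v_1,v_2] = [v_2] − [v_1].
The resulting 8×24 matrix has rank 7, and its Smith normal form has invariant factors (1,1,1,1,1,1,1).

∂_2: C_2 → C_1 sends each 2-simplex [p,q,r] to [q,r] − [p,r] + [p,q]. For instance
  ∂[v_3,v_6,v_7] = [v_6,v_7] − [v_3,v_7] + [v_3,v_6],
  ∂[v_2,v_4,v_5] = [v_4,v_5] − [v_2,v_5] + [v_2,v_4].
The resulting 24×16 matrix has rank 15, and its Smith normal form has invariant factors (1,1,1,1,1,1,1,1,1,1,1,1,1,1,1).

Reading off H_k = ker ∂_k / im ∂_{k+1}:

  H_0: rank C_0 − rank ∂_1 = 8 − 7 = 1, and the invariant factors of ∂_1 are all 1, so H_0 = Z.
  H_1: rank ker ∂_1 − rank ∂_2 = (24 − 7) − 15 = 2, and the invariant factors of ∂_2 are all 1, so H_1 = Z^2.
  H_2: rank ker ∂_2 − rank ∂_3 = (16 − 15) − 0 = 1, and there is no ∂_3, so H_2 = Z.

As a check, the Euler characteristic is 8 − 24 + 16 = 0, which agrees with 1 − 2 + 1 = 0.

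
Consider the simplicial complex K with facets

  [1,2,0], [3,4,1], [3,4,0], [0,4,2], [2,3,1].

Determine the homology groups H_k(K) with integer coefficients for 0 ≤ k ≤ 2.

H_0 ≅ Z,  H_1 ≅ Z,  H_2 = 0.

K has 5 vertices, 10 edges, 5 triangles.
rank ∂_0 = 0, rank ∂_1 = 4 ⇒ b_0 = 5 − 0 − 4 = 1; all invariant factors of ∂_1 are 1 so no torsion. So H_0 ≅ Z.
rank ∂_1 = 4, rank ∂_2 = 5 ⇒ b_1 = 10 − 4 − 5 = 1; all invariant factors of ∂_2 are 1 so no torsion. So H_1 ≅ Z.
rank ∂_2 = 5, rank ∂_3 = 0 ⇒ b_2 = 5 − 5 − 0 = 0. So H_2 ≅ 0.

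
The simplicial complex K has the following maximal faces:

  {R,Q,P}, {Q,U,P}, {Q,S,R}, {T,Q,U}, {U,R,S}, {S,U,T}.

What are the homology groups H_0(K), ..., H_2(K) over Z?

H_0 ≅ Z,  H_1 ≅ Z,  H_2 = 0.

Fix the vertex order P < Q < R < S < T < U and write every simplex with vertices in increasing order. Then dim K = 2 and the simplices of K are:

  0-simplices (6): P, Q, R, S, T, U
  1-simplices (12): PQ, PR, PU, QR, QS, QT, QU, RS, RU, ST, SU, TU
  2-simplices (6): PQR, PQU, QRS, QTU, RSU, STU

Hence C_0 ≅ Z^6, C_1 ≅ Z^12, C_2 ≅ Z^6.

Boundary ∂_1: C_1 → C_0 is given by ∂[p,q] = [q] − [p].
The resulting 6×12 matrix has rank 5, and its Smith normal form has invariant factors (1,1,1,1,1).

Boundary ∂_2: C_2 → C_1 acts by ∂[p,q,r] = [q,r] − [p,r] + [p,q]. For instance
  ∂QTU = TU − QU + QT,
  ∂RSU = SU − RU + RS.
This gives a 12×6 integer matrix of rank 6; reducing to Smith normal form yields diagonal entries (1,1,1,1,1,1).

From H_k ≅ ker(∂_k) / im(∂_{k+1}) we obtain:

  H_0: rank C_0 − rank ∂_1 = 6 − 5 = 1, and the invariant factors of ∂_1 are all 1, so H_0 = Z.
  H_1: rank ker ∂_1 − rank ∂_2 = (12 − 5) − 6 = 1, and the invariant factors of ∂_2 are all 1, so H_1 = Z.
  H_2: rank ker ∂_2 − rank ∂_3 = (6 − 6) − 0 = 0, and there is no ∂_3, so H_2 = 0.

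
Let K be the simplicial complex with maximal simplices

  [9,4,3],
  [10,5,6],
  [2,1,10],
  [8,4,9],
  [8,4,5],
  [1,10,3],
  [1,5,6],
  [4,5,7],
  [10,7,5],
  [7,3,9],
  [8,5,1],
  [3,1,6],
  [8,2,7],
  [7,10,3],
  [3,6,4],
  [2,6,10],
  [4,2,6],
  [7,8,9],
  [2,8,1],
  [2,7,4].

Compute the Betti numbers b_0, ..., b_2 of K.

b_0 = 1, b_1 = 1, b_2 = 0.

Take the total order 1 < 2 < 3 < 4 < 5 < 6 < 7 < 8 < 9 < 10 on the vertex set. Then K (dimension 2) consists of the simplices:

  0-simplices (10): [1], [2], [3], [4], [5], [6], [7], [8], [9], [10]
  1-simplices (30): (30 of them)
  2-simplices (20): (20 of them)

Hence C_0 ≅ Z^10, C_1 ≅ Z^30, C_2 ≅ Z^20.

∂_1: C_1 → C_0 maps an edge to its endpoints' difference, ∂[p,q] = q − p. For instance
  ∂[2,6] = [6] − [2].
This gives a 10×30 integer matrix of rank 9; reducing to Smith normal form yields diagonal entries (1,1,1,1,1,1,1,1,1).

The boundary map ∂_2: C_2 → C_1 maps a triangle to the signed sum of its edges. For instance
  ∂[1,2,10] = [2,10] − [1,10] + [1,2],
  ∂[1,2,8] = [2,8] − [1,8] + [1,2].
This gives a 30×20 integer matrix of rank 20; reducing to Smith normal form yields diagonal entries (1,1,1,1,1,1,1,1,1,1,1,1,1,1,1,1,1,1,1,2).

Now H_k = ker ∂_k / im ∂_{k+1}, so:

  H_0: rank C_0 − rank ∂_1 = 10 − 9 = 1, and the invariant factors of ∂_1 are all 1, so H_0 = Z.
  H_1: rank ker ∂_1 − rank ∂_2 = (30 − 9) − 20 = 1, and ∂_2 has invariant factor 2 > 1, so H_1 = Z ⊕ Z/2.
  H_2: rank ker ∂_2 − rank ∂_3 = (20 − 20) − 0 = 0, and there is no ∂_3, so H_2 = 0.

Hence the Betti numbers are b_0 = 1, b_1 = 1, b_2 = 0.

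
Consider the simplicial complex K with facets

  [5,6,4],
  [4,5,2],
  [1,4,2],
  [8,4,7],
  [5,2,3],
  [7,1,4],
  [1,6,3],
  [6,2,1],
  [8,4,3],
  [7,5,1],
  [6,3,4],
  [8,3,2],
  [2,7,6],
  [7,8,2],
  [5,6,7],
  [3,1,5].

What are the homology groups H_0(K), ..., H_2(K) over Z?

H_0 ≅ Z,  H_1 ≅ Z^2,  H_2 ≅ Z.

Fix the vertex order 1 < 2 < 3 < 4 < 5 < 6 < 7 < 8 and write every simplex with vertices in increasing order. Then dim K = 2 and the simplices of K are:

  0-simplices (8): [1], [2], [3], [4], [5], [6], [7], [8]
  1-simplices (24): (24 of them)
  2-simplices (16): [1,2,4], [1,2,6], [1,3,5], [1,3,6], [1,4,7], [1,5,7], [2,3,5], [2,3,8], [2,4,5], [2,6,7], [2,7,8], [3,4,6], [3,4,8], [4,5,6], [4,7,8], [5,6,7]

Hence C_0 ≅ Z^8, C_1 ≅ Z^24, C_2 ≅ Z^16.

The boundary map ∂_1: C_1 → C_0 sends each edge [p,q] (with p < q) to q − p. For instance
  ∂[3,8] = [8] − [3].
The 8×24 boundary matrix has rank 7 and Smith normal form diag(1,1,1,1,1,1,1).

Boundary ∂_2: C_2 → C_1 maps a triangle to the signed sum of its edges. For instance
  ∂[2,6,7] = [6,7] − [2,7] + [2,6],
  ∂[2,3,8] = [3,8] − [2,8] + [2,3].
The resulting 24×16 matrix has rank 15, and its Smith normal form has invariant factors (1,1,1,1,1,1,1,1,1,1,1,1,1,1,1).

Reading off H_k = ker ∂_k / im ∂_{k+1}:

  H_0: rank C_0 − rank ∂_1 = 8 − 7 = 1, and the invariant factors of ∂_1 are all 1, so H_0 = Z.
  H_1: rank ker ∂_1 − rank ∂_2 = (24 − 7) − 15 = 2, and the invariant factors of ∂_2 are all 1, so H_1 = Z^2.
  H_2: rank ker ∂_2 − rank ∂_3 = (16 − 15) − 0 = 1, and there is no ∂_3, so H_2 = Z.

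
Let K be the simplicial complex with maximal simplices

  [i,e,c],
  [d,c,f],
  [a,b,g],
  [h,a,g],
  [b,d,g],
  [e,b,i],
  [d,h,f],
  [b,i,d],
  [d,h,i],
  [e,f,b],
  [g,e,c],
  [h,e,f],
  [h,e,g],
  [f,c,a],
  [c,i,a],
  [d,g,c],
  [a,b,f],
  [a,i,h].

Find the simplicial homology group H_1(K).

Take the total order a < b < c < d < e < f < g < h < i on the vertex set. Then K (dimension 2) consists of the simplices:

  0-simplices (9): a, b, c, d, e, f, g, h, i
  1-simplices (27): ab, ac, af, ag, ah, ai, bd, be, bf, bg, bi, cd, ce, cf, cg, ci, df, dg, dh, di, ef, eg, eh, ei, fh, gh, hi
  2-simplices (18): abf, abg, acf, aci, agh, ahi, bdg, bdi, bef, bei, cdf, cdg, ceg, cei, dfh, dhi, efh, egh

so the chain groups are C_0 ≅ Z^9, C_1 ≅ Z^27, C_2 ≅ Z^18.

The boundary map ∂_1: C_1 → C_0 sends each edge [p,q] (with p < q) to q − p. For instance
  ∂be = e − b.
As a 9×27 matrix over Z this has rank 8, with invariant factors (1,1,1,1,1,1,1,1).

∂_2: C_2 → C_1 acts by ∂[p,q,r] = [q,r] − [p,r] + [p,q]. For instance
  ∂abg = bg − ag + ab,
  ∂ahi = hi − ai + ah.
The resulting 27×18 matrix has rank 17, and its Smith normal form has invariant factors (1,1,1,1,1,1,1,1,1,1,1,1,1,1,1,1,1).

From H_k ≅ ker(∂_k) / im(∂_{k+1}) we obtain:

  H_1: rank ker ∂_1 − rank ∂_2 = (27 − 8) − 17 = 2, and the invariant factors of ∂_2 are all 1, so H_1 ≅ Z^2.

H_1 ≅ Z^2.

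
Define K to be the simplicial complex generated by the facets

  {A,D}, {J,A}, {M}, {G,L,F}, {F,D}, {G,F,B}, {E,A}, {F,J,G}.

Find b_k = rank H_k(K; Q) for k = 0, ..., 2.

b_0 = 2, b_1 = 1, b_2 = 0.

We work with the vertex ordering A < B < D < E < F < G < J < L < M. The simplices of K, each written with vertices in increasing order, are:

  0-simplices (9): A, B, D, E, F, G, J, L, M
  1-simplices (11): AD, AE, AJ, BF, BG, DF, FG, FJ, FL, GJ, GL
  2-simplices (3): BFG, FGJ, FGL

giving chain groups C_0 ≅ Z^9, C_1 ≅ Z^11, C_2 ≅ Z^3.

∂_1: C_1 → C_0 sends each edge [p,q] (with p < q) to q − p. For instance
  ∂DF = F − D.
As a 9×11 matrix over Z this has rank 7, with invariant factors (1,1,1,1,1,1,1).

∂_2: C_2 → C_1 acts by ∂[p,q,r] = [q,r] − [p,r] + [p,q]. For instance
  ∂FGJ = GJ − FJ + FG,
  ∂BFG = FG − BG + BF.
The 11×3 boundary matrix has rank 3 and Smith normal form diag(1,1,1).

From H_k ≅ ker(∂_k) / im(∂_{k+1}) we obtain:

  H_0: rank C_0 − rank ∂_1 = 9 − 7 = 2, and the invariant factors of ∂_1 are all 1, so H_0 ≅ Z^2.
  H_1: rank ker ∂_1 − rank ∂_2 = (11 − 7) − 3 = 1, and the invariant factors of ∂_2 are all 1, so H_1 ≅ Z.
  H_2: rank ker ∂_2 − rank ∂_3 = (3 − 3) − 0 = 0, and there is no ∂_3, so H_2 ≅ 0.

As a check, the Euler characteristic is 9 − 11 + 3 = 1, which agrees with 2 − 1 + 0 = 1.

Hence the Betti numbers are b_0 = 2, b_1 = 1, b_2 = 0.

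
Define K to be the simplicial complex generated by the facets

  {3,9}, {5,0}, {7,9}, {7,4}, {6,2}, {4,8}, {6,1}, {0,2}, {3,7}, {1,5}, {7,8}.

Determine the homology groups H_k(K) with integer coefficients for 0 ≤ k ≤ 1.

H_0 = Z^2,  H_1 = Z^3.

K has 10 vertices, 11 edges.
rank ∂_0 = 0, rank ∂_1 = 8 ⇒ b_0 = 10 − 0 − 8 = 2; all invariant factors of ∂_1 are 1 so no torsion. So H_0 ≅ Z^2.
rank ∂_1 = 8, rank ∂_2 = 0 ⇒ b_1 = 11 − 8 − 0 = 3. So H_1 ≅ Z^3.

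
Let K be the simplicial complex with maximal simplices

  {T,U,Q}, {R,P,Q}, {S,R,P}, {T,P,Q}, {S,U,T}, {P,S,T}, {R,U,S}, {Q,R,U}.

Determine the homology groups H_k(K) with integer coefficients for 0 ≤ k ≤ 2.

Fix the vertex order P < Q < R < S < T < U and write every simplex with vertices in increasing order. Then dim K = 2 and the simplices of K are:

  0-simplices (6): P, Q, R, S, T, U
  1-simplices (12): PQ, PR, PS, PT, QR, QT, QU, RS, RU, ST, SU, TU
  2-simplices (8): PQR, PQT, PRS, PST, QRU, QTU, RSU, STU

so the chain groups are C_0 ≅ Z^6, C_1 ≅ Z^12, C_2 ≅ Z^8.

The boundary map ∂_1: C_1 → C_0 sends each edge [p,q] (with p < q) to q − p. For instance
  ∂QT = T − Q.
As a 6×12 matrix over Z this has rank 5, with invariant factors (1,1,1,1,1).

Boundary ∂_2: C_2 → C_1 sends each 2-simplex [p,q,r] to [q,r] − [p,r] + [p,q]. For instance
  ∂QTU = TU − QU + QT,
  ∂QRU = RU − QU + QR.
The 12×8 boundary matrix has rank 7 and Smith normal form diag(1,1,1,1,1,1,1).

From H_k ≅ ker(∂_k) / im(∂_{k+1}) we obtain:

  H_0: rank C_0 − rank ∂_1 = 6 − 5 = 1, and the invariant factors of ∂_1 are all 1, so H_0 ≅ Z.
  H_1: rank ker ∂_1 − rank ∂_2 = (12 − 5) − 7 = 0, and the invariant factors of ∂_2 are all 1, so H_1 ≅ 0.
  H_2: rank ker ∂_2 − rank ∂_3 = (8 − 7) − 0 = 1, and there is no ∂_3, so H_2 ≅ Z.

(K is a triangulation of the 2-sphere S^2.)

H_0 = Z,  H_1 = 0,  H_2 = Z.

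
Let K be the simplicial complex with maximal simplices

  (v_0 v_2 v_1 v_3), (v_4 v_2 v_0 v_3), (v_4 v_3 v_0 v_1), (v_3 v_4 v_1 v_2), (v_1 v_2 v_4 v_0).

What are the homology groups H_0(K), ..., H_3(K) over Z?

H_0 = Z,  H_1 = 0,  H_2 = 0,  H_3 = Z.

We work with the vertex ordering v_0 < v_1 < v_2 < v_3 < v_4. The simplices of K, each written with vertices in increasing order, are:

  0-simplices (5): [v_0], [v_1], [v_2], [v_3], [v_4]
  1-simplices (10): [v_0,v_1], [v_0,v_2], [v_0,v_3], [v_0,v_4], [v_1,v_2], [v_1,v_3], [v_1,v_4], [v_2,v_3], [v_2,v_4], [v_3,v_4]
  2-simplices (10): [v_0,v_1,v_2], [v_0,v_1,v_3], [v_0,v_1,v_4], [v_0,v_2,v_3], [v_0,v_2,v_4], [v_0,v_3,v_4], [v_1,v_2,v_3], [v_1,v_2,v_4], [v_1,v_3,v_4], [v_2,v_3,v_4]
  3-simplices (5): [v_0,v_1,v_2,v_3], [v_0,v_1,v_2,v_4], [v_0,v_1,v_3,v_4], [v_0,v_2,v_3,v_4], [v_1,v_2,v_3,v_4]

giving chain groups C_0 ≅ Z^5, C_1 ≅ Z^10, C_2 ≅ Z^10, C_3 ≅ Z^5.

The boundary map ∂_1: C_1 → C_0 maps an edge to its endpoints' difference, ∂[p,q] = q − p. For instance
  ∂[v_1,v_4] = [v_4] − [v_1].
As a 5×10 matrix over Z this has rank 4, with invariant factors (1,1,1,1).

∂_2: C_2 → C_1 acts by ∂[p,q,r] = [q,r] − [p,r] + [p,q]. For instance
  ∂[v_1,v_3,v_4] = [v_3,v_4] − [v_1,v_4] + [v_1,v_3],
  ∂[v_0,v_3,v_4] = [v_3,v_4] − [v_0,v_4] + [v_0,v_3].
This gives a 10×10 integer matrix of rank 6; reducing to Smith normal form yields diagonal entries (1,1,1,1,1,1).

Boundary ∂_3: C_3 → C_2 sends each 3-simplex σ to the alternating sum Σ_i (−1)^i (σ with its i-th vertex removed). For instance
  ∂[v_0,v_1,v_2,v_3] = [v_1,v_2,v_3] − [v_0,v_2,v_3] + [v_0,v_1,v_3] − [v_0,v_1,v_2],
  ∂[v_1,v_2,v_3,v_4] = [v_2,v_3,v_4] − [v_1,v_3,v_4] + [v_1,v_2,v_4] − [v_1,v_2,v_3].
The 10×5 boundary matrix has rank 4 and Smith normal form diag(1,1,1,1).

Now H_k = ker ∂_k / im ∂_{k+1}, so:

  H_0: rank C_0 − rank ∂_1 = 5 − 4 = 1, and the invariant factors of ∂_1 are all 1, so H_0 = Z.
  H_1: rank ker ∂_1 − rank ∂_2 = (10 − 4) − 6 = 0, and the invariant factors of ∂_2 are all 1, so H_1 = 0.
  H_2: rank ker ∂_2 − rank ∂_3 = (10 − 6) − 4 = 0, and the invariant factors of ∂_3 are all 1, so H_2 = 0.
  H_3: rank ker ∂_3 − rank ∂_4 = (5 − 4) − 0 = 1, and there is no ∂_4, so H_3 = Z.

As a check, the Euler characteristic is 5 − 10 + 10 − 5 = 0, which agrees with 1 − 0 + 0 − 1 = 0.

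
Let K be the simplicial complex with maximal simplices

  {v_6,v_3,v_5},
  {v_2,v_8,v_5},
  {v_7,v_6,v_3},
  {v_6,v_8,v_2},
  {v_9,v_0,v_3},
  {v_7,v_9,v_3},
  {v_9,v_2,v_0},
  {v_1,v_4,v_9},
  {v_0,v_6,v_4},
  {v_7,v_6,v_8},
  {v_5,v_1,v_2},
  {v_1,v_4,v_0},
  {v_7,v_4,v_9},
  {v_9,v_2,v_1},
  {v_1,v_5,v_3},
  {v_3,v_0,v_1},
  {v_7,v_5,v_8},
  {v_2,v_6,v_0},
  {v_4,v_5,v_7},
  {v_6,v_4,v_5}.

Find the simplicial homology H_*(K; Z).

K has 10 vertices, 30 edges, 20 triangles.
rank ∂_0 = 0, rank ∂_1 = 9 ⇒ b_0 = 10 − 0 − 9 = 1; all invariant factors of ∂_1 are 1 so no torsion. So H_0 ≅ Z.
rank ∂_1 = 9, rank ∂_2 = 20 ⇒ b_1 = 30 − 9 − 20 = 1; ∂_2 has invariant factor(s) [2] giving torsion. So H_1 ≅ Z ⊕ Z/2Z.
rank ∂_2 = 20, rank ∂_3 = 0 ⇒ b_2 = 20 − 20 − 0 = 0. So H_2 ≅ 0.

H_0 = Z,  H_1 = Z ⊕ Z/2Z,  H_2 = 0.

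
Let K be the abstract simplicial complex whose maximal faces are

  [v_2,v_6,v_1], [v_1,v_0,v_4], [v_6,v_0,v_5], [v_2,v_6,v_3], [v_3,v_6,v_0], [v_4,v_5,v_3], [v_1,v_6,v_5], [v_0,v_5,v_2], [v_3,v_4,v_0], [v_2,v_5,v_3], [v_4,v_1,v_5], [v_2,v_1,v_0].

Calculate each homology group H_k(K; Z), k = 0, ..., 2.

H_0 = Z,  H_1 = Z/2,  H_2 = 0.

Fix the vertex order v_0 < v_1 < v_2 < v_3 < v_4 < v_5 < v_6 and write every simplex with vertices in increasing order. Then dim K = 2 and the simplices of K are:

  0-simplices (7): [v_0], [v_1], [v_2], [v_3], [v_4], [v_5], [v_6]
  1-simplices (18): (18 of them)
  2-simplices (12): (12 of them)

Hence C_0 ≅ Z^7, C_1 ≅ Z^18, C_2 ≅ Z^12.

∂_1: C_1 → C_0 maps an edge to its endpoints' difference, ∂[p,q] = q − p. For instance
  ∂[v_0,v_6] = [v_6] − [v_0].
The resulting 7×18 matrix has rank 6, and its Smith normal form has invariant factors (1,1,1,1,1,1).

∂_2: C_2 → C_1 maps a triangle to the signed sum of its edges. For instance
  ∂[v_1,v_2,v_6] = [v_2,v_6] − [v_1,v_6] + [v_1,v_2],
  ∂[v_1,v_5,v_6] = [v_5,v_6] − [v_1,v_6] + [v_1,v_5].
The resulting 18×12 matrix has rank 12, and its Smith normal form has invariant factors (1,1,1,1,1,1,1,1,1,1,1,2).

Reading off H_k = ker ∂_k / im ∂_{k+1}:

  H_0: rank C_0 − rank ∂_1 = 7 − 6 = 1, and the invariant factors of ∂_1 are all 1, so H_0 ≅ Z.
  H_1: rank ker ∂_1 − rank ∂_2 = (18 − 6) − 12 = 0, and ∂_2 has invariant factor 2 > 1, so H_1 ≅ Z/2.
  H_2: rank ker ∂_2 − rank ∂_3 = (12 − 12) − 0 = 0, and there is no ∂_3, so H_2 ≅ 0.

As a check, the Euler characteristic is 7 − 18 + 12 = 1, which agrees with 1 − 0 + 0 = 1.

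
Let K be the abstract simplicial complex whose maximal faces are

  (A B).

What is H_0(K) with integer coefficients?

Fix the vertex order A < B and write every simplex with vertices in increasing order. Then dim K = 1 and the simplices of K are:

  0-simplices (2): A, B
  1-simplices (1): AB

so the chain groups are C_0 ≅ Z^2, C_1 ≅ Z^1.

Boundary ∂_1: C_1 → C_0 sends each edge [p,q] (with p < q) to q − p. For instance
  ∂AB = B − A.
The 2×1 boundary matrix has rank 1 and Smith normal form diag(1).

Computing H_k = (kernel of ∂_k) / (image of ∂_{k+1}):

  H_0: rank C_0 − rank ∂_1 = 2 − 1 = 1, and the invariant factors of ∂_1 are all 1, so H_0 = Z.

H_0 ≅ Z.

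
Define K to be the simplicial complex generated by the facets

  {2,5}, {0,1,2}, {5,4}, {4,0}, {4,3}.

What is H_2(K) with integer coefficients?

H_2 = 0.

Order the vertices as 0 < 1 < 2 < 3 < 4 < 5. Listing each simplex with vertices in this order, K has dimension 2 with simplices:

  0-simplices (6): [0], [1], [2], [3], [4], [5]
  1-simplices (7): [0,1], [0,2], [0,4], [1,2], [2,5], [3,4], [4,5]
  2-simplices (1): [0,1,2]

so the chain groups are C_0 ≅ Z^6, C_1 ≅ Z^7, C_2 ≅ Z^1.

∂_1: C_1 → C_0 maps an edge to its endpoints' difference, ∂[p,q] = q − p. For instance
  ∂[3,4] = [4] − [3].
This gives a 6×7 integer matrix of rank 5; reducing to Smith normal form yields diagonal entries (1,1,1,1,1).

∂_2: C_2 → C_1 sends each 2-simplex [p,q,r] to [q,r] − [p,r] + [p,q]. For instance
  ∂[0,1,2] = [1,2] − [0,2] + [0,1].
The resulting 7×1 matrix has rank 1, and its Smith normal form has invariant factors (1).

Computing H_k = (kernel of ∂_k) / (image of ∂_{k+1}):

  H_2: rank ker ∂_2 − rank ∂_3 = (1 − 1) − 0 = 0, and there is no ∂_3, so H_2 ≅ 0.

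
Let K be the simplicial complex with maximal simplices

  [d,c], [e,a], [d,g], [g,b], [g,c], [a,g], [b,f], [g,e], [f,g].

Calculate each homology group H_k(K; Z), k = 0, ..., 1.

H_0 ≅ Z,  H_1 ≅ Z^3.

We work with the vertex ordering a < b < c < d < e < f < g. The simplices of K, each written with vertices in increasing order, are:

  0-simplices (7): a, b, c, d, e, f, g
  1-simplices (9): ae, ag, bf, bg, cd, cg, dg, eg, fg

Hence C_0 ≅ Z^7, C_1 ≅ Z^9.

The boundary map ∂_1: C_1 → C_0 maps an edge to its endpoints' difference, ∂[p,q] = q − p. For instance
  ∂bf = f − b.
The resulting 7×9 matrix has rank 6, and its Smith normal form has invariant factors (1,1,1,1,1,1).

Now H_k = ker ∂_k / im ∂_{k+1}, so:

  H_0: rank C_0 − rank ∂_1 = 7 − 6 = 1, and the invariant factors of ∂_1 are all 1, so H_0 ≅ Z.
  H_1: rank ker ∂_1 − rank ∂_2 = (9 − 6) − 0 = 3, and there is no ∂_2, so H_1 ≅ Z^3.

As a check, the Euler characteristic is 7 − 9 = -2, which agrees with 1 − 3 = -2.
(K is a triangulation of a wedge of 3 circles.)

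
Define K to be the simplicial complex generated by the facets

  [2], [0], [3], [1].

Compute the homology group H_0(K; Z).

H_0 ≅ Z^4.

We work with the vertex ordering 0 < 1 < 2 < 3. The simplices of K, each written with vertices in increasing order, are:

  0-simplices (4): [0], [1], [2], [3]

giving chain groups C_0 ≅ Z^4.

Now H_k = ker ∂_k / im ∂_{k+1}, so:

  H_0: rank C_0 − rank ∂_1 = 4 − 0 = 4, and there is no ∂_1, so H_0 ≅ Z^4.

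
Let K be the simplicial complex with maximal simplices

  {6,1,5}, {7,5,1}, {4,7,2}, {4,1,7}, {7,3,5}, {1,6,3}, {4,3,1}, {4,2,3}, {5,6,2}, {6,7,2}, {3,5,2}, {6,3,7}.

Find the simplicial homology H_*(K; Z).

H_0 = Z,  H_1 = Z/2Z,  H_2 = 0.

We work with the vertex ordering 1 < 2 < 3 < 4 < 5 < 6 < 7. The simplices of K, each written with vertices in increasing order, are:

  0-simplices (7): [1], [2], [3], [4], [5], [6], [7]
  1-simplices (18): [1,3], [1,4], [1,5], [1,6], [1,7], [2,3], [2,4], [2,5], [2,6], [2,7], [3,4], [3,5], [3,6], [3,7], [4,7], [5,6], [5,7], [6,7]
  2-simplices (12): [1,3,4], [1,3,6], [1,4,7], [1,5,6], [1,5,7], [2,3,4], [2,3,5], [2,4,7], [2,5,6], [2,6,7], [3,5,7], [3,6,7]

giving chain groups C_0 ≅ Z^7, C_1 ≅ Z^18, C_2 ≅ Z^12.

∂_1: C_1 → C_0 is given by ∂[p,q] = [q] − [p]. For instance
  ∂[1,7] = [7] − [1].
This gives a 7×18 integer matrix of rank 6; reducing to Smith normal form yields diagonal entries (1,1,1,1,1,1).

Boundary ∂_2: C_2 → C_1 maps a triangle to the signed sum of its edges. For instance
  ∂[1,5,7] = [5,7] − [1,7] + [1,5],
  ∂[3,5,7] = [5,7] − [3,7] + [3,5].
The resulting 18×12 matrix has rank 12, and its Smith normal form has invariant factors (1,1,1,1,1,1,1,1,1,1,1,2).

Now H_k = ker ∂_k / im ∂_{k+1}, so:

  H_0: rank C_0 − rank ∂_1 = 7 − 6 = 1, and the invariant factors of ∂_1 are all 1, so H_0 ≅ Z.
  H_1: rank ker ∂_1 − rank ∂_2 = (18 − 6) − 12 = 0, and ∂_2 has invariant factor 2 > 1, so H_1 ≅ Z/2Z.
  H_2: rank ker ∂_2 − rank ∂_3 = (12 − 12) − 0 = 0, and there is no ∂_3, so H_2 ≅ 0.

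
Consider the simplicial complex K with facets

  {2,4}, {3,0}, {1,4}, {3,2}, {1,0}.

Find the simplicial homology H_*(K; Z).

We work with the vertex ordering 0 < 1 < 2 < 3 < 4. The simplices of K, each written with vertices in increasing order, are:

  0-simplices (5): [0], [1], [2], [3], [4]
  1-simplices (5): [0,1], [0,3], [1,4], [2,3], [2,4]

Hence C_0 ≅ Z^5, C_1 ≅ Z^5.

∂_1: C_1 → C_0 maps an edge to its endpoints' difference, ∂[p,q] = q − p.
The resulting 5×5 matrix has rank 4, and its Smith normal form has invariant factors (1,1,1,1).

From H_k ≅ ker(∂_k) / im(∂_{k+1}) we obtain:

  H_0: rank C_0 − rank ∂_1 = 5 − 4 = 1, and the invariant factors of ∂_1 are all 1, so H_0 ≅ Z.
  H_1: rank ker ∂_1 − rank ∂_2 = (5 − 4) − 0 = 1, and there is no ∂_2, so H_1 ≅ Z.

H_0 ≅ Z,  H_1 ≅ Z.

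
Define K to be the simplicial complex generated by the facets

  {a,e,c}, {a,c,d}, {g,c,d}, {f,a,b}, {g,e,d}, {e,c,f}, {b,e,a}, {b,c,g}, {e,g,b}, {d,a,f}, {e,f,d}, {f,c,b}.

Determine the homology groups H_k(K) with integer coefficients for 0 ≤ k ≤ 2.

We work with the vertex ordering a < b < c < d < e < f < g. The simplices of K, each written with vertices in increasing order, are:

  0-simplices (7): a, b, c, d, e, f, g
  1-simplices (18): ab, ac, ad, ae, af, bc, be, bf, bg, cd, ce, cf, cg, de, df, dg, ef, eg
  2-simplices (12): abe, abf, acd, ace, adf, bcf, bcg, beg, cdg, cef, def, deg

giving chain groups C_0 ≅ Z^7, C_1 ≅ Z^18, C_2 ≅ Z^12.

Boundary ∂_1: C_1 → C_0 maps an edge to its endpoints' difference, ∂[p,q] = q − p. For instance
  ∂ad = d − a.
This gives a 7×18 integer matrix of rank 6; reducing to Smith normal form yields diagonal entries (1,1,1,1,1,1).

The boundary map ∂_2: C_2 → C_1 acts by ∂[p,q,r] = [q,r] − [p,r] + [p,q]. For instance
  ∂cdg = dg − cg + cd,
  ∂beg = eg − bg + be.
The resulting 18×12 matrix has rank 12, and its Smith normal form has invariant factors (1,1,1,1,1,1,1,1,1,1,1,2).

Computing H_k = (kernel of ∂_k) / (image of ∂_{k+1}):

  H_0: rank C_0 − rank ∂_1 = 7 − 6 = 1, and the invariant factors of ∂_1 are all 1, so H_0 ≅ Z.
  H_1: rank ker ∂_1 − rank ∂_2 = (18 − 6) − 12 = 0, and ∂_2 has invariant factor 2 > 1, so H_1 ≅ Z/2.
  H_2: rank ker ∂_2 − rank ∂_3 = (12 − 12) − 0 = 0, and there is no ∂_3, so H_2 ≅ 0.

As a check, the Euler characteristic is 7 − 18 + 12 = 1, which agrees with 1 − 0 + 0 = 1.
(K is a triangulation of the real projective plane RP^2.)

H_0 = Z,  H_1 = Z/2,  H_2 = 0.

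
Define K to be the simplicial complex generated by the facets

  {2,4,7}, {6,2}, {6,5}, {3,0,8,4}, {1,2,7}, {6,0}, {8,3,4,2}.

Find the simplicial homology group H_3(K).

Fix the vertex order 0 < 1 < 2 < 3 < 4 < 5 < 6 < 7 < 8 and write every simplex with vertices in increasing order. Then dim K = 3 and the simplices of K are:

  0-simplices (9): [0], [1], [2], [3], [4], [5], [6], [7], [8]
  1-simplices (16): [0,3], [0,4], [0,6], [0,8], [1,2], [1,7], [2,3], [2,4], [2,6], [2,7], [2,8], [3,4], [3,8], [4,7], [4,8], [5,6]
  2-simplices (9): [0,3,4], [0,3,8], [0,4,8], [1,2,7], [2,3,4], [2,3,8], [2,4,7], [2,4,8], [3,4,8]
  3-simplices (2): [0,3,4,8], [2,3,4,8]

Hence C_0 ≅ Z^9, C_1 ≅ Z^16, C_2 ≅ Z^9, C_3 ≅ Z^2.

Boundary ∂_1: C_1 → C_0 sends each edge [p,q] (with p < q) to q − p. For instance
  ∂[2,6] = [6] − [2].
This gives a 9×16 integer matrix of rank 8; reducing to Smith normal form yields diagonal entries (1,1,1,1,1,1,1,1).

∂_2: C_2 → C_1 maps a triangle to the signed sum of its edges. For instance
  ∂[2,3,8] = [3,8] − [2,8] + [2,3],
  ∂[0,4,8] = [4,8] − [0,8] + [0,4].
The resulting 16×9 matrix has rank 7, and its Smith normal form has invariant factors (1,1,1,1,1,1,1).

The boundary map ∂_3: C_3 → C_2 sends each 3-simplex σ to the alternating sum Σ_i (−1)^i (σ with its i-th vertex removed). For instance
  ∂[0,3,4,8] = [3,4,8] − [0,4,8] + [0,3,8] − [0,3,4],
  ∂[2,3,4,8] = [3,4,8] − [2,4,8] + [2,3,8] − [2,3,4].
The resulting 9×2 matrix has rank 2, and its Smith normal form has invariant factors (1,1).

From H_k ≅ ker(∂_k) / im(∂_{k+1}) we obtain:

  H_3: rank ker ∂_3 − rank ∂_4 = (2 − 2) − 0 = 0, and there is no ∂_4, so H_3 ≅ 0.

H_3 ≅ 0.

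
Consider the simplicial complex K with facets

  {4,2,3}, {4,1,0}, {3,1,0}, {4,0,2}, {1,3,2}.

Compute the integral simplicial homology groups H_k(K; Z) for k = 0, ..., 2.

H_0 = Z,  H_1 = Z,  H_2 = 0.

We work with the vertex ordering 0 < 1 < 2 < 3 < 4. The simplices of K, each written with vertices in increasing order, are:

  0-simplices (5): [0], [1], [2], [3], [4]
  1-simplices (10): [0,1], [0,2], [0,3], [0,4], [1,2], [1,3], [1,4], [2,3], [2,4], [3,4]
  2-simplices (5): [0,1,3], [0,1,4], [0,2,4], [1,2,3], [2,3,4]

Hence C_0 ≅ Z^5, C_1 ≅ Z^10, C_2 ≅ Z^5.

The boundary map ∂_1: C_1 → C_0 sends each edge [p,q] (with p < q) to q − p. For instance
  ∂[0,4] = [4] − [0].
The 5×10 boundary matrix has rank 4 and Smith normal form diag(1,1,1,1).

∂_2: C_2 → C_1 sends each 2-simplex [p,q,r] to [q,r] − [p,r] + [p,q]. For instance
  ∂[0,1,3] = [1,3] − [0,3] + [0,1],
  ∂[0,1,4] = [1,4] − [0,4] + [0,1].
This gives a 10×5 integer matrix of rank 5; reducing to Smith normal form yields diagonal entries (1,1,1,1,1).

From H_k ≅ ker(∂_k) / im(∂_{k+1}) we obtain:

  H_0: rank C_0 − rank ∂_1 = 5 − 4 = 1, and the invariant factors of ∂_1 are all 1, so H_0 = Z.
  H_1: rank ker ∂_1 − rank ∂_2 = (10 − 4) − 5 = 1, and the invariant factors of ∂_2 are all 1, so H_1 = Z.
  H_2: rank ker ∂_2 − rank ∂_3 = (5 − 5) − 0 = 0, and there is no ∂_3, so H_2 = 0.

As a check, the Euler characteristic is 5 − 10 + 5 = 0, which agrees with 1 − 1 + 0 = 0.
(K is a triangulation of the Möbius band.)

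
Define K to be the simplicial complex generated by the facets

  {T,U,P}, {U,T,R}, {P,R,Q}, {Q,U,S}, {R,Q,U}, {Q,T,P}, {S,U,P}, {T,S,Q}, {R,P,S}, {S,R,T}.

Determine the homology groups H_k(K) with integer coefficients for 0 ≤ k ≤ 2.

Fix the vertex order P < Q < R < S < T < U and write every simplex with vertices in increasing order. Then dim K = 2 and the simplices of K are:

  0-simplices (6): P, Q, R, S, T, U
  1-simplices (15): PQ, PR, PS, PT, PU, QR, QS, QT, QU, RS, RT, RU, ST, SU, TU
  2-simplices (10): PQR, PQT, PRS, PSU, PTU, QRU, QST, QSU, RST, RTU

so the chain groups are C_0 ≅ Z^6, C_1 ≅ Z^15, C_2 ≅ Z^10.

∂_1: C_1 → C_0 maps an edge to its endpoints' difference, ∂[p,q] = q − p. For instance
  ∂PU = U − P.
As a 6×15 matrix over Z this has rank 5, with invariant factors (1,1,1,1,1).

Boundary ∂_2: C_2 → C_1 maps a triangle to the signed sum of its edges. For instance
  ∂PRS = RS − PS + PR,
  ∂RTU = TU − RU + RT.
As a 15×10 matrix over Z this has rank 10, with invariant factors (1,1,1,1,1,1,1,1,1,2).

From H_k ≅ ker(∂_k) / im(∂_{k+1}) we obtain:

  H_0: rank C_0 − rank ∂_1 = 6 − 5 = 1, and the invariant factors of ∂_1 are all 1, so H_0 = Z.
  H_1: rank ker ∂_1 − rank ∂_2 = (15 − 5) − 10 = 0, and ∂_2 has invariant factor 2 > 1, so H_1 = Z_2.
  H_2: rank ker ∂_2 − rank ∂_3 = (10 − 10) − 0 = 0, and there is no ∂_3, so H_2 = 0.

H_0 ≅ Z,  H_1 ≅ Z_2,  H_2 = 0.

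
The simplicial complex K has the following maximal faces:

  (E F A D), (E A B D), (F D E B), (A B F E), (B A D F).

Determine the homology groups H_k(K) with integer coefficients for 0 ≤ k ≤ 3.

We work with the vertex ordering A < B < D < E < F. The simplices of K, each written with vertices in increasing order, are:

  0-simplices (5): A, B, D, E, F
  1-simplices (10): AB, AD, AE, AF, BD, BE, BF, DE, DF, EF
  2-simplices (10): ABD, ABE, ABF, ADE, ADF, AEF, BDE, BDF, BEF, DEF
  3-simplices (5): ABDE, ABDF, ABEF, ADEF, BDEF

Hence C_0 ≅ Z^5, C_1 ≅ Z^10, C_2 ≅ Z^10, C_3 ≅ Z^5.

∂_1: C_1 → C_0 sends each edge [p,q] (with p < q) to q − p.
The 5×10 boundary matrix has rank 4 and Smith normal form diag(1,1,1,1).

The boundary map ∂_2: C_2 → C_1 maps a triangle to the signed sum of its edges. For instance
  ∂ABE = BE − AE + AB,
  ∂ABF = BF − AF + AB.
The resulting 10×10 matrix has rank 6, and its Smith normal form has invariant factors (1,1,1,1,1,1).

The boundary map ∂_3: C_3 → C_2 sends each 3-simplex σ to the alternating sum Σ_i (−1)^i (σ with its i-th vertex removed). For instance
  ∂ADEF = DEF − AEF + ADF − ADE,
  ∂BDEF = DEF − BEF + BDF − BDE.
The 10×5 boundary matrix has rank 4 and Smith normal form diag(1,1,1,1).

From H_k ≅ ker(∂_k) / im(∂_{k+1}) we obtain:

  H_0: rank C_0 − rank ∂_1 = 5 − 4 = 1, and the invariant factors of ∂_1 are all 1, so H_0 ≅ Z.
  H_1: rank ker ∂_1 − rank ∂_2 = (10 − 4) − 6 = 0, and the invariant factors of ∂_2 are all 1, so H_1 ≅ 0.
  H_2: rank ker ∂_2 − rank ∂_3 = (10 − 6) − 4 = 0, and the invariant factors of ∂_3 are all 1, so H_2 ≅ 0.
  H_3: rank ker ∂_3 − rank ∂_4 = (5 − 4) − 0 = 1, and there is no ∂_4, so H_3 ≅ Z.

As a check, the Euler characteristic is 5 − 10 + 10 − 5 = 0, which agrees with 1 − 0 + 0 − 1 = 0.

H_0 ≅ Z,  H_1 = 0,  H_2 = 0,  H_3 ≅ Z.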